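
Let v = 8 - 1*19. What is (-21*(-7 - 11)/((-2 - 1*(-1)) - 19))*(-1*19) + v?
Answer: 3481/10 ≈ 348.10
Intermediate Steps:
v = -11 (v = 8 - 19 = -11)
(-21*(-7 - 11)/((-2 - 1*(-1)) - 19))*(-1*19) + v = (-21*(-7 - 11)/((-2 - 1*(-1)) - 19))*(-1*19) - 11 = -21*(-18/((-2 + 1) - 19))*(-19) - 11 = -21*(-18/(-1 - 19))*(-19) - 11 = -21/((-20*(-1/18)))*(-19) - 11 = -21/10/9*(-19) - 11 = -21*9/10*(-19) - 11 = -189/10*(-19) - 11 = 3591/10 - 11 = 3481/10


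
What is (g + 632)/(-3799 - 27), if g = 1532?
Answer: -1082/1913 ≈ -0.56560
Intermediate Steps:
(g + 632)/(-3799 - 27) = (1532 + 632)/(-3799 - 27) = 2164/(-3826) = 2164*(-1/3826) = -1082/1913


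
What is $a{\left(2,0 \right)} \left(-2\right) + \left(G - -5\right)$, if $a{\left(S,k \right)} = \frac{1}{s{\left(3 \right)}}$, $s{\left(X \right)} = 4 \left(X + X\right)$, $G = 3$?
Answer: $\frac{95}{12} \approx 7.9167$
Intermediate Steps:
$s{\left(X \right)} = 8 X$ ($s{\left(X \right)} = 4 \cdot 2 X = 8 X$)
$a{\left(S,k \right)} = \frac{1}{24}$ ($a{\left(S,k \right)} = \frac{1}{8 \cdot 3} = \frac{1}{24}$)
$a{\left(2,0 \right)} \left(-2\right) + \left(G - -5\right) = \frac{1}{24} \left(-2\right) + \left(3 - -5\right) = - \frac{1}{12} + \left(3 + 5\right) = - \frac{1}{12} + 8 = \frac{95}{12}$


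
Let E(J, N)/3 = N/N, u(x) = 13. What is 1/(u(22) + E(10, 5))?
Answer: 1/16 ≈ 0.062500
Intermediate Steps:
E(J, N) = 3 (E(J, N) = 3*(N/N) = 3*1 = 3)
1/(u(22) + E(10, 5)) = 1/(13 + 3) = 1/16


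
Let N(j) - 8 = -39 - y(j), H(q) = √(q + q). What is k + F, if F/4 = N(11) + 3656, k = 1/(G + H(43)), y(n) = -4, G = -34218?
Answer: 8498184879895/585435719 - √86/1170871438 ≈ 14516.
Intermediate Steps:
H(q) = √2*√q (H(q) = √(2*q) = √2*√q)
N(j) = -27 (N(j) = 8 + (-39 - 1*(-4)) = 8 + (-39 + 4) = 8 - 35 = -27)
k = 1/(-34218 + √86) (k = 1/(-34218 + √2*√43) = 1/(-34218 + √86) ≈ -2.9232e-5)
F = 14516 (F = 4*(-27 + 3656) = 4*3629 = 14516)
k + F = (-17109/585435719 - √86/1170871438) + 14516 = 8498184879895/585435719 - √86/1170871438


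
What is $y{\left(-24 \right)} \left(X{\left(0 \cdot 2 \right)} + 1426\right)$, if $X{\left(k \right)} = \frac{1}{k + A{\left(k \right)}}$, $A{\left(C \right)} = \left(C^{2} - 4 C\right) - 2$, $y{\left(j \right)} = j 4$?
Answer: $-136848$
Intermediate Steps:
$y{\left(j \right)} = 4 j$
$A{\left(C \right)} = -2 + C^{2} - 4 C$
$X{\left(k \right)} = \frac{1}{-2 + k^{2} - 3 k}$ ($X{\left(k \right)} = \frac{1}{k - \left(2 - k^{2} + 4 k\right)} = \frac{1}{-2 + k^{2} - 3 k}$)
$y{\left(-24 \right)} \left(X{\left(0 \cdot 2 \right)} + 1426\right) = 4 \left(-24\right) \left(\frac{1}{-2 + \left(0 \cdot 2\right)^{2} - 3 \cdot 0 \cdot 2} + 1426\right) = - 96 \left(\frac{1}{-2 + 0^{2} - 0} + 1426\right) = - 96 \left(\frac{1}{-2 + 0 + 0} + 1426\right) = - 96 \left(\frac{1}{-2} + 1426\right) = - 96 \left(- \frac{1}{2} + 1426\right) = \left(-96\right) \frac{2851}{2} = -136848$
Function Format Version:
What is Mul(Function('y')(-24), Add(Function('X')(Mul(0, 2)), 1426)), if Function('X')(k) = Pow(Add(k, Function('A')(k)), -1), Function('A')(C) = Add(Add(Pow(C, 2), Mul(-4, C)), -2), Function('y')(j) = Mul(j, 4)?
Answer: -136848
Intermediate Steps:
Function('y')(j) = Mul(4, j)
Function('A')(C) = Add(-2, Pow(C, 2), Mul(-4, C))
Function('X')(k) = Pow(Add(-2, Pow(k, 2), Mul(-3, k)), -1) (Function('X')(k) = Pow(Add(k, Add(-2, Pow(k, 2), Mul(-4, k))), -1) = Pow(Add(-2, Pow(k, 2), Mul(-3, k)), -1))
Mul(Function('y')(-24), Add(Function('X')(Mul(0, 2)), 1426)) = Mul(Mul(4, -24), Add(Pow(Add(-2, Pow(Mul(0, 2), 2), Mul(-3, Mul(0, 2))), -1), 1426)) = Mul(-96, Add(Pow(Add(-2, Pow(0, 2), Mul(-3, 0)), -1), 1426)) = Mul(-96, Add(Pow(Add(-2, 0, 0), -1), 1426)) = Mul(-96, Add(Pow(-2, -1), 1426)) = Mul(-96, Add(Rational(-1, 2), 1426)) = Mul(-96, Rational(2851, 2)) = -136848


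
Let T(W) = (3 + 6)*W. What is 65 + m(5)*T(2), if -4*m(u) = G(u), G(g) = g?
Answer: 85/2 ≈ 42.500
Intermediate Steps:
m(u) = -u/4
T(W) = 9*W
65 + m(5)*T(2) = 65 + (-¼*5)*(9*2) = 65 - 5/4*18 = 65 - 45/2 = 85/2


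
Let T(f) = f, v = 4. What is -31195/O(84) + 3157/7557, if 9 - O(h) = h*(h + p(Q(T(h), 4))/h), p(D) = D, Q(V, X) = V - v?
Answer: 23476414/4896249 ≈ 4.7948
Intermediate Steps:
Q(V, X) = -4 + V (Q(V, X) = V - 1*4 = V - 4 = -4 + V)
O(h) = 9 - h*(h + (-4 + h)/h)
-31195/O(84) + 3157/7557 = -31195/(13 - 1*84 - 1*84²) + 3157/7557 = -31195/(13 - 84 - 1*7056) + 3157*(1/7557) = -31195/(13 - 84 - 7056) + 287/687 = -31195/(-7127) + 287/687 = -31195*(-1/7127) + 287/687 = 31195/7127 + 287/687 = 23476414/4896249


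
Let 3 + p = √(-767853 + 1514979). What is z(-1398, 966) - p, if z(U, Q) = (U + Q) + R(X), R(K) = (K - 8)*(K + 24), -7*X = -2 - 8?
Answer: -29209/49 - 3*√83014 ≈ -1460.5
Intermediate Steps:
X = 10/7 (X = -(-2 - 8)/7 = -⅐*(-10) = 10/7 ≈ 1.4286)
R(K) = (-8 + K)*(24 + K)
z(U, Q) = -8188/49 + Q + U (z(U, Q) = (U + Q) + (-192 + (10/7)² + 16*(10/7)) = (Q + U) + (-192 + 100/49 + 160/7) = (Q + U) - 8188/49 = -8188/49 + Q + U)
p = -3 + 3*√83014 (p = -3 + √(-767853 + 1514979) = -3 + √747126 = -3 + 3*√83014 ≈ 861.36)
z(-1398, 966) - p = (-8188/49 + 966 - 1398) - (-3 + 3*√83014) = -29356/49 + (3 - 3*√83014) = -29209/49 - 3*√83014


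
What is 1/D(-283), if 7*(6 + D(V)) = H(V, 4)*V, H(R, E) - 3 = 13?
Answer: -7/4570 ≈ -0.0015317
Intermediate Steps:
H(R, E) = 16 (H(R, E) = 3 + 13 = 16)
D(V) = -6 + 16*V/7 (D(V) = -6 + (16*V)/7 = -6 + 16*V/7)
1/D(-283) = 1/(-6 + (16/7)*(-283)) = 1/(-6 - 4528/7) = 1/(-4570/7) = -7/4570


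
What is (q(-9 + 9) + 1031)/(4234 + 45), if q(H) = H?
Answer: 1031/4279 ≈ 0.24094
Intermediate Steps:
(q(-9 + 9) + 1031)/(4234 + 45) = ((-9 + 9) + 1031)/(4234 + 45) = (0 + 1031)/4279 = 1031*(1/4279) = 1031/4279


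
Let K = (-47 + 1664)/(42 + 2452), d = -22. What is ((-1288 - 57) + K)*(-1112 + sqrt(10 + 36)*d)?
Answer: 1864164028/1247 + 36880943*sqrt(46)/1247 ≈ 1.6955e+6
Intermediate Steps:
K = 1617/2494 ≈ 0.64836
((-1288 - 57) + K)*(-1112 + sqrt(10 + 36)*d) = ((-1288 - 57) + 1617/2494)*(-1112 + sqrt(10 + 36)*(-22)) = (-1345 + 1617/2494)*(-1112 + sqrt(46)*(-22)) = -3352813*(-1112 - 22*sqrt(46))/2494 = 1864164028/1247 + 36880943*sqrt(46)/1247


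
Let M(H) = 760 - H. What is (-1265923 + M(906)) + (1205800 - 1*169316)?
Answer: -229585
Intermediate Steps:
(-1265923 + M(906)) + (1205800 - 1*169316) = (-1265923 + (760 - 1*906)) + (1205800 - 1*169316) = (-1265923 + (760 - 906)) + (1205800 - 169316) = (-1265923 - 146) + 1036484 = -1266069 + 1036484 = -229585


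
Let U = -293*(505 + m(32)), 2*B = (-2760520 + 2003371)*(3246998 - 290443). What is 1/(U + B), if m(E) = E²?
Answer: -2/2238553557689 ≈ -8.9343e-13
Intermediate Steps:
B = -2238552661695/2 (B = ((-2760520 + 2003371)*(3246998 - 290443))/2 = (-757149*2956555)/2 = (½)*(-2238552661695) = -2238552661695/2 ≈ -1.1193e+12)
U = -447997 (U = -293*(505 + 32²) = -293*(505 + 1024) = -293*1529 = -447997)
1/(U + B) = 1/(-447997 - 2238552661695/2) = 1/(-2238553557689/2) = -2/2238553557689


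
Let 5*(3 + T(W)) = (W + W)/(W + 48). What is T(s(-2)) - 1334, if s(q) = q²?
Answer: -86903/65 ≈ -1337.0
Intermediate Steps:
T(W) = -3 + 2*W/(5*(48 + W)) (T(W) = -3 + ((W + W)/(W + 48))/5 = -3 + ((2*W)/(48 + W))/5 = -3 + (2*W/(48 + W))/5 = -3 + 2*W/(5*(48 + W)))
T(s(-2)) - 1334 = (-720 - 13*(-2)²)/(5*(48 + (-2)²)) - 1334 = (-720 - 13*4)/(5*(48 + 4)) - 1334 = (⅕)*(-720 - 52)/52 - 1334 = (⅕)*(1/52)*(-772) - 1334 = -193/65 - 1334 = -86903/65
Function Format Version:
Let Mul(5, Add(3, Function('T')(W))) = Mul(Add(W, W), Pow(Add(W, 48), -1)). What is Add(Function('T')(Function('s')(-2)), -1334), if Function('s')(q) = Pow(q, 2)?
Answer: Rational(-86903, 65) ≈ -1337.0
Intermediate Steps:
Function('T')(W) = Add(-3, Mul(Rational(2, 5), W, Pow(Add(48, W), -1))) (Function('T')(W) = Add(-3, Mul(Rational(1, 5), Mul(Add(W, W), Pow(Add(W, 48), -1)))) = Add(-3, Mul(Rational(1, 5), Mul(Mul(2, W), Pow(Add(48, W), -1)))) = Add(-3, Mul(Rational(1, 5), Mul(2, W, Pow(Add(48, W), -1)))) = Add(-3, Mul(Rational(2, 5), W, Pow(Add(48, W), -1))))
Add(Function('T')(Function('s')(-2)), -1334) = Add(Mul(Rational(1, 5), Pow(Add(48, Pow(-2, 2)), -1), Add(-720, Mul(-13, Pow(-2, 2)))), -1334) = Add(Mul(Rational(1, 5), Pow(Add(48, 4), -1), Add(-720, Mul(-13, 4))), -1334) = Add(Mul(Rational(1, 5), Pow(52, -1), Add(-720, -52)), -1334) = Add(Mul(Rational(1, 5), Rational(1, 52), -772), -1334) = Add(Rational(-193, 65), -1334) = Rational(-86903, 65)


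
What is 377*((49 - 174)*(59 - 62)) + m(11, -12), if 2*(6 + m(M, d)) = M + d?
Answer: 282737/2 ≈ 1.4137e+5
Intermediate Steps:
m(M, d) = -6 + M/2 + d/2 (m(M, d) = -6 + (M + d)/2 = -6 + (M/2 + d/2) = -6 + M/2 + d/2)
377*((49 - 174)*(59 - 62)) + m(11, -12) = 377*((49 - 174)*(59 - 62)) + (-6 + (½)*11 + (½)*(-12)) = 377*(-125*(-3)) + (-6 + 11/2 - 6) = 377*375 - 13/2 = 141375 - 13/2 = 282737/2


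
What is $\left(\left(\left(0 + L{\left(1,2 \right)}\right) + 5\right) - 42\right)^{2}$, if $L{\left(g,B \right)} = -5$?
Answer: $1764$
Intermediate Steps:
$\left(\left(\left(0 + L{\left(1,2 \right)}\right) + 5\right) - 42\right)^{2} = \left(\left(\left(0 - 5\right) + 5\right) - 42\right)^{2} = \left(\left(-5 + 5\right) - 42\right)^{2} = \left(0 - 42\right)^{2} = \left(-42\right)^{2} = 1764$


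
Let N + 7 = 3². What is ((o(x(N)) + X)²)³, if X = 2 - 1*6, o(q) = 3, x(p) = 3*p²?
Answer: 1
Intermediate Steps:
N = 2 (N = -7 + 3² = -7 + 9 = 2)
X = -4 (X = 2 - 6 = -4)
((o(x(N)) + X)²)³ = ((3 - 4)²)³ = ((-1)²)³ = 1³ = 1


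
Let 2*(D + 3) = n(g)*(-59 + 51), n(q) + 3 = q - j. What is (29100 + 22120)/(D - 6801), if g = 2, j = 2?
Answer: -12805/1698 ≈ -7.5412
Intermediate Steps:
n(q) = -5 + q (n(q) = -3 + (q - 1*2) = -3 + (q - 2) = -3 + (-2 + q) = -5 + q)
D = 9 (D = -3 + ((-5 + 2)*(-59 + 51))/2 = -3 + (-3*(-8))/2 = -3 + (1/2)*24 = -3 + 12 = 9)
(29100 + 22120)/(D - 6801) = (29100 + 22120)/(9 - 6801) = 51220/(-6792) = 51220*(-1/6792) = -12805/1698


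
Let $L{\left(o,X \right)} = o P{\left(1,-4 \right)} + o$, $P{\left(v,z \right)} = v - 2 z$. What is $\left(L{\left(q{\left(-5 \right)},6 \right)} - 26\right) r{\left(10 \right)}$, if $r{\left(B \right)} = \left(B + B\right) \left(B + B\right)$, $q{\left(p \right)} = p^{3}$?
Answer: $-510400$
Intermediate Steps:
$r{\left(B \right)} = 4 B^{2}$ ($r{\left(B \right)} = 2 B 2 B = 4 B^{2}$)
$L{\left(o,X \right)} = 10 o$ ($L{\left(o,X \right)} = o \left(1 - -8\right) + o = o \left(1 + 8\right) + o = o 9 + o = 9 o + o = 10 o$)
$\left(L{\left(q{\left(-5 \right)},6 \right)} - 26\right) r{\left(10 \right)} = \left(10 \left(-5\right)^{3} - 26\right) 4 \cdot 10^{2} = \left(10 \left(-125\right) - 26\right) 4 \cdot 100 = \left(-1250 - 26\right) 400 = \left(-1276\right) 400 = -510400$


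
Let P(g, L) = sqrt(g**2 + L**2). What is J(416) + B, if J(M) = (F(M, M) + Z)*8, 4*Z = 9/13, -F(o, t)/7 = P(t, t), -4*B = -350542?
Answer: 2278559/26 - 23296*sqrt(2) ≈ 54691.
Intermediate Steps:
B = 175271/2 (B = -1/4*(-350542) = 175271/2 ≈ 87636.)
P(g, L) = sqrt(L**2 + g**2)
F(o, t) = -7*sqrt(2)*sqrt(t**2) (F(o, t) = -7*sqrt(t**2 + t**2) = -7*sqrt(2)*sqrt(t**2))
Z = 9/52 (Z = (9/13)/4 = (9*(1/13))/4 = (1/4)*(9/13) = 9/52 ≈ 0.17308)
J(M) = 18/13 - 56*sqrt(2)*sqrt(M**2) (J(M) = (-7*sqrt(2)*sqrt(M**2) + 9/52)*8 = (9/52 - 7*sqrt(2)*sqrt(M**2))*8 = 18/13 - 56*sqrt(2)*sqrt(M**2))
J(416) + B = (18/13 - 56*sqrt(2)*sqrt(416**2)) + 175271/2 = (18/13 - 56*sqrt(2)*sqrt(173056)) + 175271/2 = (18/13 - 56*sqrt(2)*416) + 175271/2 = (18/13 - 23296*sqrt(2)) + 175271/2 = 2278559/26 - 23296*sqrt(2)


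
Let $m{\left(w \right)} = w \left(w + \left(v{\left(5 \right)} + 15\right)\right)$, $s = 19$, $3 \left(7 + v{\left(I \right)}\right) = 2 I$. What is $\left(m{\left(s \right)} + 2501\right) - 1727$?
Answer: $\frac{4051}{3} \approx 1350.3$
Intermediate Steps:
$v{\left(I \right)} = -7 + \frac{2 I}{3}$
$m{\left(w \right)} = w \left(\frac{34}{3} + w\right)$ ($m{\left(w \right)} = w \left(w + \left(\left(-7 + \frac{2}{3} \cdot 5\right) + 15\right)\right) = w \left(w + \left(\left(-7 + \frac{10}{3}\right) + 15\right)\right) = w \left(w + \left(- \frac{11}{3} + 15\right)\right) = w \left(w + \frac{34}{3}\right) = w \left(\frac{34}{3} + w\right)$)
$\left(m{\left(s \right)} + 2501\right) - 1727 = \left(\frac{1}{3} \cdot 19 \left(34 + 3 \cdot 19\right) + 2501\right) - 1727 = \left(\frac{1}{3} \cdot 19 \left(34 + 57\right) + 2501\right) - 1727 = \left(\frac{1}{3} \cdot 19 \cdot 91 + 2501\right) - 1727 = \left(\frac{1729}{3} + 2501\right) - 1727 = \frac{9232}{3} - 1727 = \frac{4051}{3}$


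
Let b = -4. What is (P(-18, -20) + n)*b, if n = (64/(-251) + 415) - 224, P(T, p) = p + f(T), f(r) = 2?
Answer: -173436/251 ≈ -690.98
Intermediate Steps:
P(T, p) = 2 + p (P(T, p) = p + 2 = 2 + p)
n = 47877/251 (n = (64*(-1/251) + 415) - 224 = (-64/251 + 415) - 224 = 104101/251 - 224 = 47877/251 ≈ 190.75)
(P(-18, -20) + n)*b = ((2 - 20) + 47877/251)*(-4) = (-18 + 47877/251)*(-4) = (43359/251)*(-4) = -173436/251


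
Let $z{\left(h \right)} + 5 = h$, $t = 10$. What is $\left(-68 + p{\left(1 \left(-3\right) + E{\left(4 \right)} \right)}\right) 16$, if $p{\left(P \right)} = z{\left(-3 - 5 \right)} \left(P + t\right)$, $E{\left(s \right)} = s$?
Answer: $-3376$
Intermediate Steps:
$z{\left(h \right)} = -5 + h$
$p{\left(P \right)} = -130 - 13 P$ ($p{\left(P \right)} = \left(-5 - 8\right) \left(P + 10\right) = \left(-5 - 8\right) \left(10 + P\right) = - 13 \left(10 + P\right) = -130 - 13 P$)
$\left(-68 + p{\left(1 \left(-3\right) + E{\left(4 \right)} \right)}\right) 16 = \left(-68 - \left(130 + 13 \left(1 \left(-3\right) + 4\right)\right)\right) 16 = \left(-68 - \left(130 + 13 \left(-3 + 4\right)\right)\right) 16 = \left(-68 - 143\right) 16 = \left(-211\right) 16 = -3376$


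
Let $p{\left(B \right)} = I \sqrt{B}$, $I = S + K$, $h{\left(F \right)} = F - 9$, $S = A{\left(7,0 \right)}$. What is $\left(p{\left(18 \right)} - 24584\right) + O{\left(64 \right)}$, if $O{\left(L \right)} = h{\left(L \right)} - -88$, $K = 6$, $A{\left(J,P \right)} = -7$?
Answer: $-24441 - 3 \sqrt{2} \approx -24445.0$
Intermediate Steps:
$S = -7$
$h{\left(F \right)} = -9 + F$
$I = -1$ ($I = -7 + 6 = -1$)
$O{\left(L \right)} = 79 + L$ ($O{\left(L \right)} = \left(-9 + L\right) - -88 = \left(-9 + L\right) + 88 = 79 + L$)
$p{\left(B \right)} = - \sqrt{B}$
$\left(p{\left(18 \right)} - 24584\right) + O{\left(64 \right)} = \left(- \sqrt{18} - 24584\right) + \left(79 + 64\right) = \left(- 3 \sqrt{2} - 24584\right) + 143 = \left(-24584 - 3 \sqrt{2}\right) + 143 = -24441 - 3 \sqrt{2}$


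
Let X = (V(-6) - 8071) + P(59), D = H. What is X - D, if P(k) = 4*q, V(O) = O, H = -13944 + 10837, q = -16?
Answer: -5034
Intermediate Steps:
H = -3107
D = -3107
P(k) = -64 (P(k) = 4*(-16) = -64)
X = -8141 (X = (-6 - 8071) - 64 = -8077 - 64 = -8141)
X - D = -8141 - 1*(-3107) = -8141 + 3107 = -5034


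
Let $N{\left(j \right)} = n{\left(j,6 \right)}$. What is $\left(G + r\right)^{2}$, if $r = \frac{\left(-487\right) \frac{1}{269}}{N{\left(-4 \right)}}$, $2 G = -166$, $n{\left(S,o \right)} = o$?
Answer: $\frac{18076533601}{2604996} \approx 6939.2$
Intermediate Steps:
$N{\left(j \right)} = 6$
$G = -83$ ($G = \frac{1}{2} \left(-166\right) = -83$)
$r = - \frac{487}{1614}$ ($r = \frac{\left(-487\right) \frac{1}{269}}{6} = \left(-487\right) \frac{1}{269} \cdot \frac{1}{6} = \left(- \frac{487}{269}\right) \frac{1}{6} = - \frac{487}{1614} \approx -0.30173$)
$\left(G + r\right)^{2} = \left(-83 - \frac{487}{1614}\right)^{2} = \left(- \frac{134449}{1614}\right)^{2} = \frac{18076533601}{2604996}$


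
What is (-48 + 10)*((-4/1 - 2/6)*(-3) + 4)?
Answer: -646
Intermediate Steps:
(-48 + 10)*((-4/1 - 2/6)*(-3) + 4) = -38*((-4*1 - 2*⅙)*(-3) + 4) = -38*((-4 - ⅓)*(-3) + 4) = -38*(-13/3*(-3) + 4) = -38*(13 + 4) = -38*17 = -646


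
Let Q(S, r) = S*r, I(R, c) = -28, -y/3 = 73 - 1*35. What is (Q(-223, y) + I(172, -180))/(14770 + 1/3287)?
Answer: 83470078/48548991 ≈ 1.7193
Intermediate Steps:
y = -114 (y = -3*(73 - 1*35) = -3*(73 - 35) = -3*38 = -114)
(Q(-223, y) + I(172, -180))/(14770 + 1/3287) = (-223*(-114) - 28)/(14770 + 1/3287) = (25422 - 28)/(14770 + 1/3287) = 25394/(48548991/3287) = 25394*(3287/48548991) = 83470078/48548991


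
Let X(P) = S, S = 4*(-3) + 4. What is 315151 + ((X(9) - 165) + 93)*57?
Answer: 310591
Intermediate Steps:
S = -8 (S = -12 + 4 = -8)
X(P) = -8
315151 + ((X(9) - 165) + 93)*57 = 315151 + ((-8 - 165) + 93)*57 = 315151 + (-173 + 93)*57 = 315151 - 80*57 = 315151 - 4560 = 310591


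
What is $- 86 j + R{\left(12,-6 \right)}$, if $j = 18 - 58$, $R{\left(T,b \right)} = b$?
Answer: $3434$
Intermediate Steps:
$j = -40$ ($j = 18 - 58 = -40$)
$- 86 j + R{\left(12,-6 \right)} = \left(-86\right) \left(-40\right) - 6 = 3440 - 6 = 3434$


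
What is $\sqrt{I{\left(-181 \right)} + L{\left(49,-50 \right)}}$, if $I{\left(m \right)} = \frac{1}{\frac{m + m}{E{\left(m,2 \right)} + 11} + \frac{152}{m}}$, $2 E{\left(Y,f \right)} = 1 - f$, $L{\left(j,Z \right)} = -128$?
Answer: $\frac{i \sqrt{576745276031}}{67118} \approx 11.315 i$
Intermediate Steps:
$E{\left(Y,f \right)} = \frac{1}{2} - \frac{f}{2}$ ($E{\left(Y,f \right)} = \frac{1 - f}{2} = \frac{1}{2} - \frac{f}{2}$)
$I{\left(m \right)} = \frac{1}{\frac{152}{m} + \frac{4 m}{21}}$ ($I{\left(m \right)} = \frac{1}{\frac{m + m}{\left(\frac{1}{2} - 1\right) + 11} + \frac{152}{m}} = \frac{1}{\frac{2 m}{\left(\frac{1}{2} - 1\right) + 11} + \frac{152}{m}} = \frac{1}{\frac{2 m}{- \frac{1}{2} + 11} + \frac{152}{m}} = \frac{1}{\frac{2 m}{\frac{21}{2}} + \frac{152}{m}} = \frac{1}{2 m \frac{2}{21} + \frac{152}{m}} = \frac{1}{\frac{4 m}{21} + \frac{152}{m}} = \frac{1}{\frac{152}{m} + \frac{4 m}{21}}$)
$\sqrt{I{\left(-181 \right)} + L{\left(49,-50 \right)}} = \sqrt{\frac{21}{4} \left(-181\right) \frac{1}{798 + \left(-181\right)^{2}} - 128} = \sqrt{\frac{21}{4} \left(-181\right) \frac{1}{798 + 32761} - 128} = \sqrt{\frac{21}{4} \left(-181\right) \frac{1}{33559} - 128} = \sqrt{- \frac{3801}{134236} - 128} = \sqrt{- \frac{17186009}{134236}} = \frac{i \sqrt{576745276031}}{67118}$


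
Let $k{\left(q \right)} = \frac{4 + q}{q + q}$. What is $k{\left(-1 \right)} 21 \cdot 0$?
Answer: $0$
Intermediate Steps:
$k{\left(q \right)} = \frac{4 + q}{2 q}$
$k{\left(-1 \right)} 21 \cdot 0 = \frac{4 - 1}{2 \left(-1\right)} 21 \cdot 0 = \frac{1}{2} \left(-1\right) 3 \cdot 21 \cdot 0 = \left(- \frac{3}{2}\right) 21 \cdot 0 = \left(- \frac{63}{2}\right) 0 = 0$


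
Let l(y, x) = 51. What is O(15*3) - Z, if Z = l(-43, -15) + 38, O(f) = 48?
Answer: -41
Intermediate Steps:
Z = 89 (Z = 51 + 38 = 89)
O(15*3) - Z = 48 - 1*89 = 48 - 89 = -41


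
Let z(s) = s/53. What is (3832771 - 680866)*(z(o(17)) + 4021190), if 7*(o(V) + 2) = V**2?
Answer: 4702206556412325/371 ≈ 1.2674e+13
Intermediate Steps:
o(V) = -2 + V**2/7
z(s) = s/53 (z(s) = s*(1/53) = s/53)
(3832771 - 680866)*(z(o(17)) + 4021190) = (3832771 - 680866)*((-2 + (1/7)*17**2)/53 + 4021190) = 3151905*((-2 + (1/7)*289)/53 + 4021190) = 3151905*((-2 + 289/7)/53 + 4021190) = 3151905*((1/53)*(275/7) + 4021190) = 3151905*(275/371 + 4021190) = 3151905*(1491861765/371) = 4702206556412325/371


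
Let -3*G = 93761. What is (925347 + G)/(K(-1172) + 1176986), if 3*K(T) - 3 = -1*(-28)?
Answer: 2682280/3530989 ≈ 0.75964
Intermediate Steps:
K(T) = 31/3 (K(T) = 1 + (-1*(-28))/3 = 1 + (⅓)*28 = 1 + 28/3 = 31/3)
G = -93761/3 (G = -⅓*93761 = -93761/3 ≈ -31254.)
(925347 + G)/(K(-1172) + 1176986) = (925347 - 93761/3)/(31/3 + 1176986) = 2682280/(3*(3530989/3)) = (2682280/3)*(3/3530989) = 2682280/3530989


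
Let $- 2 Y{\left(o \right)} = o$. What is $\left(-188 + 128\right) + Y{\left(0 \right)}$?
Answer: $-60$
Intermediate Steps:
$Y{\left(o \right)} = - \frac{o}{2}$
$\left(-188 + 128\right) + Y{\left(0 \right)} = \left(-188 + 128\right) - 0 = -60 + 0 = -60$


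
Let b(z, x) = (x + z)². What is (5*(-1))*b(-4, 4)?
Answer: 0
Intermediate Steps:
(5*(-1))*b(-4, 4) = (5*(-1))*(4 - 4)² = -5*0² = -5*0 = 0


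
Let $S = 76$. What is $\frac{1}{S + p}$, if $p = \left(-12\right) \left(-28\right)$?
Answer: $\frac{1}{412} \approx 0.0024272$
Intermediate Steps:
$p = 336$
$\frac{1}{S + p} = \frac{1}{76 + 336} = \frac{1}{412}$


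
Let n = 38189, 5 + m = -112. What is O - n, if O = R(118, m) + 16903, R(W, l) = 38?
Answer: -21248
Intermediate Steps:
m = -117 (m = -5 - 112 = -117)
O = 16941 (O = 38 + 16903 = 16941)
O - n = 16941 - 1*38189 = 16941 - 38189 = -21248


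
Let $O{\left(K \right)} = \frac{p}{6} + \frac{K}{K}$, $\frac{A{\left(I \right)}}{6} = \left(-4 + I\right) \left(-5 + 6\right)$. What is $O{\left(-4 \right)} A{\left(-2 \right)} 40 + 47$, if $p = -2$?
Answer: $-913$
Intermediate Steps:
$A{\left(I \right)} = -24 + 6 I$ ($A{\left(I \right)} = 6 \left(-4 + I\right) \left(-5 + 6\right) = 6 \left(-4 + I\right) 1 = 6 \left(-4 + I\right) = -24 + 6 I$)
$O{\left(K \right)} = \frac{2}{3}$ ($O{\left(K \right)} = - \frac{2}{6} + \frac{K}{K} = \left(-2\right) \frac{1}{6} + 1 = - \frac{1}{3} + 1 = \frac{2}{3}$)
$O{\left(-4 \right)} A{\left(-2 \right)} 40 + 47 = \frac{2 \left(-24 + 6 \left(-2\right)\right)}{3} \cdot 40 + 47 = \frac{2 \left(-24 - 12\right)}{3} \cdot 40 + 47 = \frac{2}{3} \left(-36\right) 40 + 47 = \left(-24\right) 40 + 47 = -960 + 47 = -913$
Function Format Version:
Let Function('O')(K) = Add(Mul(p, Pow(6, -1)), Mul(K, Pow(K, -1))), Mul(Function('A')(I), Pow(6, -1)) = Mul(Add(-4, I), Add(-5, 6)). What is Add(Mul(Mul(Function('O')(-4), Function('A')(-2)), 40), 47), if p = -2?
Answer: -913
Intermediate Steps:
Function('A')(I) = Add(-24, Mul(6, I)) (Function('A')(I) = Mul(6, Mul(Add(-4, I), Add(-5, 6))) = Mul(6, Mul(Add(-4, I), 1)) = Mul(6, Add(-4, I)) = Add(-24, Mul(6, I)))
Function('O')(K) = Rational(2, 3) (Function('O')(K) = Add(Mul(-2, Pow(6, -1)), Mul(K, Pow(K, -1))) = Add(Mul(-2, Rational(1, 6)), 1) = Add(Rational(-1, 3), 1) = Rational(2, 3))
Add(Mul(Mul(Function('O')(-4), Function('A')(-2)), 40), 47) = Add(Mul(Mul(Rational(2, 3), Add(-24, Mul(6, -2))), 40), 47) = Add(Mul(Mul(Rational(2, 3), Add(-24, -12)), 40), 47) = Add(Mul(Mul(Rational(2, 3), -36), 40), 47) = Add(Mul(-24, 40), 47) = Add(-960, 47) = -913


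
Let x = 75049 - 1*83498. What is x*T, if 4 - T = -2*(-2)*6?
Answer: 168980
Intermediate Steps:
x = -8449 (x = 75049 - 83498 = -8449)
T = -20 (T = 4 - (-2*(-2))*6 = 4 - 4*6 = 4 - 1*24 = 4 - 24 = -20)
x*T = -8449*(-20) = 168980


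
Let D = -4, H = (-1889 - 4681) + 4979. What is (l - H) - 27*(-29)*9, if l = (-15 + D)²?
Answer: 8999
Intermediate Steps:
H = -1591 (H = -6570 + 4979 = -1591)
l = 361 (l = (-15 - 4)² = (-19)² = 361)
(l - H) - 27*(-29)*9 = (361 - 1*(-1591)) - 27*(-29)*9 = (361 + 1591) - (-783)*9 = 1952 - 1*(-7047) = 1952 + 7047 = 8999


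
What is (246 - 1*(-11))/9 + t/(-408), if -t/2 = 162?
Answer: 8981/306 ≈ 29.350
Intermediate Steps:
t = -324 (t = -2*162 = -324)
(246 - 1*(-11))/9 + t/(-408) = (246 - 1*(-11))/9 - 324/(-408) = (246 + 11)*(⅑) - 324*(-1/408) = 257*(⅑) + 27/34 = 257/9 + 27/34 = 8981/306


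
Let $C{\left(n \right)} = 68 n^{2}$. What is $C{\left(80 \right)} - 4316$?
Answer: $430884$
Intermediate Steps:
$C{\left(80 \right)} - 4316 = 68 \cdot 80^{2} - 4316 = 68 \cdot 6400 - 4316 = 435200 - 4316 = 430884$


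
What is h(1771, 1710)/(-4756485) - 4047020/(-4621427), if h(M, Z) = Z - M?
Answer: 19249871831747/21981748204095 ≈ 0.87572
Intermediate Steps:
h(1771, 1710)/(-4756485) - 4047020/(-4621427) = (1710 - 1*1771)/(-4756485) - 4047020/(-4621427) = (1710 - 1771)*(-1/4756485) - 4047020*(-1/4621427) = -61*(-1/4756485) + 4047020/4621427 = 61/4756485 + 4047020/4621427 = 19249871831747/21981748204095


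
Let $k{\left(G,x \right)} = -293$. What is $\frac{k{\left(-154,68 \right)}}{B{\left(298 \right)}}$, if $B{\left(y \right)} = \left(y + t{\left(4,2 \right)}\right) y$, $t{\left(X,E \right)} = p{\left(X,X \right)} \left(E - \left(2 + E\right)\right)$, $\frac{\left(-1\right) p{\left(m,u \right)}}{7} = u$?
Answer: $- \frac{293}{105492} \approx -0.0027775$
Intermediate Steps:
$p{\left(m,u \right)} = - 7 u$
$t{\left(X,E \right)} = 14 X$ ($t{\left(X,E \right)} = - 7 X \left(E - \left(2 + E\right)\right) = - 7 X \left(-2\right) = 14 X$)
$B{\left(y \right)} = y \left(56 + y\right)$ ($B{\left(y \right)} = \left(y + 14 \cdot 4\right) y = \left(y + 56\right) y = \left(56 + y\right) y = y \left(56 + y\right)$)
$\frac{k{\left(-154,68 \right)}}{B{\left(298 \right)}} = - \frac{293}{298 \left(56 + 298\right)} = - \frac{293}{298 \cdot 354} = - \frac{293}{105492}$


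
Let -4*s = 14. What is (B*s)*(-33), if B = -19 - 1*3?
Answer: -2541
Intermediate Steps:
s = -7/2 (s = -1/4*14 = -7/2 ≈ -3.5000)
B = -22 (B = -19 - 3 = -22)
(B*s)*(-33) = -22*(-7/2)*(-33) = 77*(-33) = -2541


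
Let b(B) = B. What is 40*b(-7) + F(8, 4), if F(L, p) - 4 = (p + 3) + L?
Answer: -261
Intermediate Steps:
F(L, p) = 7 + L + p (F(L, p) = 4 + ((p + 3) + L) = 4 + ((3 + p) + L) = 4 + (3 + L + p) = 7 + L + p)
40*b(-7) + F(8, 4) = 40*(-7) + (7 + 8 + 4) = -280 + 19 = -261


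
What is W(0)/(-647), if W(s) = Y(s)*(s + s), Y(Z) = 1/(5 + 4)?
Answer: 0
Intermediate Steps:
Y(Z) = ⅑ (Y(Z) = 1/9 = ⅑)
W(s) = 2*s/9 (W(s) = (s + s)/9 = (2*s)/9 = 2*s/9)
W(0)/(-647) = ((2/9)*0)/(-647) = -1/647*0 = 0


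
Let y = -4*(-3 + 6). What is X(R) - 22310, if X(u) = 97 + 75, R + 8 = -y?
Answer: -22138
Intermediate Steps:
y = -12 (y = -4*3 = -12)
R = 4 (R = -8 - 1*(-12) = -8 + 12 = 4)
X(u) = 172
X(R) - 22310 = 172 - 22310 = -22138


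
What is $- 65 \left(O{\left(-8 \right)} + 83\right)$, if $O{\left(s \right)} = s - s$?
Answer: $-5395$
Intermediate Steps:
$O{\left(s \right)} = 0$
$- 65 \left(O{\left(-8 \right)} + 83\right) = - 65 \left(0 + 83\right) = \left(-65\right) 83 = -5395$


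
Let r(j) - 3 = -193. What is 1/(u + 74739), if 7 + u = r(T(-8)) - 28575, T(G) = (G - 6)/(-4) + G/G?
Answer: 1/45967 ≈ 2.1755e-5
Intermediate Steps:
T(G) = 5/2 - G/4 (T(G) = (-6 + G)*(-1/4) + 1 = (3/2 - G/4) + 1 = 5/2 - G/4)
r(j) = -190 (r(j) = 3 - 193 = -190)
u = -28772 (u = -7 + (-190 - 28575) = -7 - 28765 = -28772)
1/(u + 74739) = 1/(-28772 + 74739) = 1/45967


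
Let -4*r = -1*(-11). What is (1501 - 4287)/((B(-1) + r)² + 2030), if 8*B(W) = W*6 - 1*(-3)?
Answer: -178304/130545 ≈ -1.3658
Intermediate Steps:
r = -11/4 (r = -(-1)*(-11)/4 = -¼*11 = -11/4 ≈ -2.7500)
B(W) = 3/8 + 3*W/4 (B(W) = (W*6 - 1*(-3))/8 = (6*W + 3)/8 = (3 + 6*W)/8 = 3/8 + 3*W/4)
(1501 - 4287)/((B(-1) + r)² + 2030) = (1501 - 4287)/(((3/8 + (¾)*(-1)) - 11/4)² + 2030) = -2786/(((3/8 - ¾) - 11/4)² + 2030) = -2786/((-3/8 - 11/4)² + 2030) = -2786/((-25/8)² + 2030) = -2786/(625/64 + 2030) = -2786/130545/64 = -2786*64/130545 = -178304/130545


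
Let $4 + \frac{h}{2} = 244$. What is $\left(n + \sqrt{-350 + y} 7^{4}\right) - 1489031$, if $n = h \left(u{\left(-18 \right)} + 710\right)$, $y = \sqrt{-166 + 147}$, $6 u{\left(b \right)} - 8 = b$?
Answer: $-1149031 + 2401 \sqrt{-350 + i \sqrt{19}} \approx -1.1488 \cdot 10^{6} + 44919.0 i$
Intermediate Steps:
$h = 480$ ($h = -8 + 2 \cdot 244 = -8 + 488 = 480$)
$u{\left(b \right)} = \frac{4}{3} + \frac{b}{6}$
$y = i \sqrt{19}$ ($y = \sqrt{-19} = i \sqrt{19} \approx 4.3589 i$)
$n = 340000$ ($n = 480 \left(\left(\frac{4}{3} + \frac{1}{6} \left(-18\right)\right) + 710\right) = 480 \left(\left(\frac{4}{3} - 3\right) + 710\right) = 480 \left(- \frac{5}{3} + 710\right) = 480 \cdot \frac{2125}{3} = 340000$)
$\left(n + \sqrt{-350 + y} 7^{4}\right) - 1489031 = \left(340000 + \sqrt{-350 + i \sqrt{19}} \cdot 7^{4}\right) - 1489031 = \left(340000 + \sqrt{-350 + i \sqrt{19}} \cdot 2401\right) - 1489031 = \left(340000 + 2401 \sqrt{-350 + i \sqrt{19}}\right) - 1489031 = -1149031 + 2401 \sqrt{-350 + i \sqrt{19}}$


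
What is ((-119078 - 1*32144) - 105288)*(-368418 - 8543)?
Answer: 96694266110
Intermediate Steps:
((-119078 - 1*32144) - 105288)*(-368418 - 8543) = ((-119078 - 32144) - 105288)*(-376961) = (-151222 - 105288)*(-376961) = -256510*(-376961) = 96694266110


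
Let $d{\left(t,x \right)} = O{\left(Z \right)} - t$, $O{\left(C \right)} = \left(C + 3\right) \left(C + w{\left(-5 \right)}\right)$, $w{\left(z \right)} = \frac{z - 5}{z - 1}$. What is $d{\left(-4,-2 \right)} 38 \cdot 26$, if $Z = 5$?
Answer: $\frac{169936}{3} \approx 56645.0$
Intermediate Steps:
$w{\left(z \right)} = \frac{-5 + z}{-1 + z}$
$O{\left(C \right)} = \left(3 + C\right) \left(\frac{5}{3} + C\right)$ ($O{\left(C \right)} = \left(C + 3\right) \left(C + \frac{-5 - 5}{-1 - 5}\right) = \left(3 + C\right) \left(C + \frac{1}{-6} \left(-10\right)\right) = \left(3 + C\right) \left(C - - \frac{5}{3}\right) = \left(3 + C\right) \left(C + \frac{5}{3}\right) = \left(3 + C\right) \left(\frac{5}{3} + C\right)$)
$d{\left(t,x \right)} = \frac{160}{3} - t$ ($d{\left(t,x \right)} = \left(5 + 5^{2} + \frac{14}{3} \cdot 5\right) - t = \left(5 + 25 + \frac{70}{3}\right) - t = \frac{160}{3} - t$)
$d{\left(-4,-2 \right)} 38 \cdot 26 = \left(\frac{160}{3} - -4\right) 38 \cdot 26 = \left(\frac{160}{3} + 4\right) 38 \cdot 26 = \frac{172}{3} \cdot 38 \cdot 26 = \frac{6536}{3} \cdot 26 = \frac{169936}{3}$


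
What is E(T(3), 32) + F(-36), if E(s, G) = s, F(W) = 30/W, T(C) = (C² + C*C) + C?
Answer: 121/6 ≈ 20.167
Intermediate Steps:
T(C) = C + 2*C² (T(C) = (C² + C²) + C = 2*C² + C = C + 2*C²)
E(T(3), 32) + F(-36) = 3*(1 + 2*3) + 30/(-36) = 3*(1 + 6) + 30*(-1/36) = 3*7 - ⅚ = 21 - ⅚ = 121/6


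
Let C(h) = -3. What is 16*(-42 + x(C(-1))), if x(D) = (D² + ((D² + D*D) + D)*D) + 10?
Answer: -1088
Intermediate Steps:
x(D) = 10 + D² + D*(D + 2*D²) (x(D) = (D² + ((D² + D²) + D)*D) + 10 = (D² + (2*D² + D)*D) + 10 = (D² + (D + 2*D²)*D) + 10 = (D² + D*(D + 2*D²)) + 10 = 10 + D² + D*(D + 2*D²))
16*(-42 + x(C(-1))) = 16*(-42 + (10 + 2*(-3)² + 2*(-3)³)) = 16*(-42 + (10 + 2*9 + 2*(-27))) = 16*(-42 + (10 + 18 - 54)) = 16*(-42 - 26) = 16*(-68) = -1088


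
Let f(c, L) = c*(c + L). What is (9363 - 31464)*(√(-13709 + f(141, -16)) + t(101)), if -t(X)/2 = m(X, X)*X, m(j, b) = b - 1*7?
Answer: 419653788 - 44202*√979 ≈ 4.1827e+8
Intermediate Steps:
f(c, L) = c*(L + c)
m(j, b) = -7 + b (m(j, b) = b - 7 = -7 + b)
t(X) = -2*X*(-7 + X) (t(X) = -2*(-7 + X)*X = -2*X*(-7 + X))
(9363 - 31464)*(√(-13709 + f(141, -16)) + t(101)) = (9363 - 31464)*(√(-13709 + 141*(-16 + 141)) + 2*101*(7 - 1*101)) = -22101*(√(-13709 + 141*125) + 2*101*(7 - 101)) = -22101*(√(-13709 + 17625) + 2*101*(-94)) = -22101*(√3916 - 18988) = -22101*(2*√979 - 18988) = -22101*(-18988 + 2*√979) = 419653788 - 44202*√979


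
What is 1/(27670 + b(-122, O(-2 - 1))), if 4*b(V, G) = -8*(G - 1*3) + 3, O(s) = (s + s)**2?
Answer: 4/110419 ≈ 3.6226e-5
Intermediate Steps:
O(s) = 4*s**2 (O(s) = (2*s)**2 = 4*s**2)
b(V, G) = 27/4 - 2*G (b(V, G) = (-8*(G - 1*3) + 3)/4 = (-8*(G - 3) + 3)/4 = (-8*(-3 + G) + 3)/4 = ((24 - 8*G) + 3)/4 = (27 - 8*G)/4 = 27/4 - 2*G)
1/(27670 + b(-122, O(-2 - 1))) = 1/(27670 + (27/4 - 8*(-2 - 1)**2)) = 1/(27670 + (27/4 - 8*(-3)**2)) = 1/(27670 + (27/4 - 8*9)) = 1/(27670 + (27/4 - 2*36)) = 1/(27670 + (27/4 - 72)) = 1/(27670 - 261/4) = 1/(110419/4) = 4/110419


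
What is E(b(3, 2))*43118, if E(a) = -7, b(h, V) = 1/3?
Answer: -301826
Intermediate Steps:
b(h, V) = ⅓
E(b(3, 2))*43118 = -7*43118 = -301826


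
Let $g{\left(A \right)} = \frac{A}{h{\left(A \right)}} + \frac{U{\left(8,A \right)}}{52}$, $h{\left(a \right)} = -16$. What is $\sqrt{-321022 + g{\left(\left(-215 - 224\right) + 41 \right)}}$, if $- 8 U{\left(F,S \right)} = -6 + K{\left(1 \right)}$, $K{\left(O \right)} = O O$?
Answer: $\frac{i \sqrt{3471904774}}{104} \approx 566.57 i$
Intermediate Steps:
$K{\left(O \right)} = O^{2}$
$U{\left(F,S \right)} = \frac{5}{8}$ ($U{\left(F,S \right)} = - \frac{-6 + 1^{2}}{8} = - \frac{-6 + 1}{8} = \left(- \frac{1}{8}\right) \left(-5\right) = \frac{5}{8}$)
$g{\left(A \right)} = \frac{5}{416} - \frac{A}{16}$ ($g{\left(A \right)} = \frac{A}{-16} + \frac{5}{8 \cdot 52} = A \left(- \frac{1}{16}\right) + \frac{5}{8} \cdot \frac{1}{52} = - \frac{A}{16} + \frac{5}{416} = \frac{5}{416} - \frac{A}{16}$)
$\sqrt{-321022 + g{\left(\left(-215 - 224\right) + 41 \right)}} = \sqrt{-321022 - \left(- \frac{5}{416} + \frac{\left(-215 - 224\right) + 41}{16}\right)} = \sqrt{-321022 - \left(- \frac{5}{416} + \frac{-439 + 41}{16}\right)} = \sqrt{-321022 + \left(\frac{5}{416} - - \frac{199}{8}\right)} = \sqrt{-321022 + \left(\frac{5}{416} + \frac{199}{8}\right)} = \sqrt{-321022 + \frac{10353}{416}} = \sqrt{- \frac{133534799}{416}} = \frac{i \sqrt{3471904774}}{104}$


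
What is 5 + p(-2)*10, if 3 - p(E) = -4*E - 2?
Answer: -25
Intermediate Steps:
p(E) = 5 + 4*E (p(E) = 3 - (-4*E - 2) = 3 - (-2 - 4*E) = 3 + (2 + 4*E) = 5 + 4*E)
5 + p(-2)*10 = 5 + (5 + 4*(-2))*10 = 5 + (5 - 8)*10 = 5 - 3*10 = 5 - 30 = -25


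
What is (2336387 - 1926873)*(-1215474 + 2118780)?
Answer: 369916453284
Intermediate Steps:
(2336387 - 1926873)*(-1215474 + 2118780) = 409514*903306 = 369916453284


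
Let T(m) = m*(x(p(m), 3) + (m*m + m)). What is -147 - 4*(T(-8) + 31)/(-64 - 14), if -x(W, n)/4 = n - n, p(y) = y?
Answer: -2189/13 ≈ -168.38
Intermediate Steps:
x(W, n) = 0 (x(W, n) = -4*(n - n) = -4*0 = 0)
T(m) = m*(m + m**2) (T(m) = m*(0 + (m*m + m)) = m*(0 + (m**2 + m)) = m*(0 + (m + m**2)) = m*(m + m**2))
-147 - 4*(T(-8) + 31)/(-64 - 14) = -147 - 4*((-8)**2*(1 - 8) + 31)/(-64 - 14) = -147 - 4*(64*(-7) + 31)/(-78) = -147 - 4*(-448 + 31)*(-1)/78 = -147 - (-1668)*(-1)/78 = -147 - 4*139/26 = -147 - 278/13 = -2189/13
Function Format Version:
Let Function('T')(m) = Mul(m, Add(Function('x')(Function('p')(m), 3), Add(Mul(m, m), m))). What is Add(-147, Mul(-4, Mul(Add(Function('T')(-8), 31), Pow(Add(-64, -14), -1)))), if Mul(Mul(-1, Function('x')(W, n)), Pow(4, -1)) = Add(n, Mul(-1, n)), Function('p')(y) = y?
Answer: Rational(-2189, 13) ≈ -168.38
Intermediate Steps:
Function('x')(W, n) = 0 (Function('x')(W, n) = Mul(-4, Add(n, Mul(-1, n))) = Mul(-4, 0) = 0)
Function('T')(m) = Mul(m, Add(m, Pow(m, 2))) (Function('T')(m) = Mul(m, Add(0, Add(Mul(m, m), m))) = Mul(m, Add(0, Add(Pow(m, 2), m))) = Mul(m, Add(0, Add(m, Pow(m, 2)))) = Mul(m, Add(m, Pow(m, 2))))
Add(-147, Mul(-4, Mul(Add(Function('T')(-8), 31), Pow(Add(-64, -14), -1)))) = Add(-147, Mul(-4, Mul(Add(Mul(Pow(-8, 2), Add(1, -8)), 31), Pow(Add(-64, -14), -1)))) = Add(-147, Mul(-4, Mul(Add(Mul(64, -7), 31), Pow(-78, -1)))) = Add(-147, Mul(-4, Mul(Add(-448, 31), Rational(-1, 78)))) = Add(-147, Mul(-4, Mul(-417, Rational(-1, 78)))) = Add(-147, Mul(-4, Rational(139, 26))) = Add(-147, Rational(-278, 13)) = Rational(-2189, 13)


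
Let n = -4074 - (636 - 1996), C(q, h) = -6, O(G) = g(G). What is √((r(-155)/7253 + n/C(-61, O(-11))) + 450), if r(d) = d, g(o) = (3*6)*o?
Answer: 13*√2527830066/21759 ≈ 30.039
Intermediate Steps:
g(o) = 18*o
O(G) = 18*G
n = -2714 (n = -4074 - 1*(-1360) = -4074 + 1360 = -2714)
√((r(-155)/7253 + n/C(-61, O(-11))) + 450) = √((-155/7253 - 2714/(-6)) + 450) = √((-155*1/7253 - 2714*(-⅙)) + 450) = √((-155/7253 + 1357/3) + 450) = √(9841856/21759 + 450) = √(19633406/21759) = 13*√2527830066/21759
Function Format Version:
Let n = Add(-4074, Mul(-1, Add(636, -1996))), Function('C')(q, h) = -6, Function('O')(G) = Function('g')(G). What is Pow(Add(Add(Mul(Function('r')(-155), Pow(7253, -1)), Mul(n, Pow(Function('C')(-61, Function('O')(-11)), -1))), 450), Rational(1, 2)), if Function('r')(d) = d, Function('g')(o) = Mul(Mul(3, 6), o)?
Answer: Mul(Rational(13, 21759), Pow(2527830066, Rational(1, 2))) ≈ 30.039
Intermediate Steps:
Function('g')(o) = Mul(18, o)
Function('O')(G) = Mul(18, G)
n = -2714 (n = Add(-4074, Mul(-1, -1360)) = Add(-4074, 1360) = -2714)
Pow(Add(Add(Mul(Function('r')(-155), Pow(7253, -1)), Mul(n, Pow(Function('C')(-61, Function('O')(-11)), -1))), 450), Rational(1, 2)) = Pow(Add(Add(Mul(-155, Pow(7253, -1)), Mul(-2714, Pow(-6, -1))), 450), Rational(1, 2)) = Pow(Add(Add(Mul(-155, Rational(1, 7253)), Mul(-2714, Rational(-1, 6))), 450), Rational(1, 2)) = Pow(Add(Add(Rational(-155, 7253), Rational(1357, 3)), 450), Rational(1, 2)) = Pow(Add(Rational(9841856, 21759), 450), Rational(1, 2)) = Pow(Rational(19633406, 21759), Rational(1, 2)) = Mul(Rational(13, 21759), Pow(2527830066, Rational(1, 2)))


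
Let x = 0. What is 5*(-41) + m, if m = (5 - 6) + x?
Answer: -206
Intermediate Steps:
m = -1 (m = (5 - 6) + 0 = -1 + 0 = -1)
5*(-41) + m = 5*(-41) - 1 = -205 - 1 = -206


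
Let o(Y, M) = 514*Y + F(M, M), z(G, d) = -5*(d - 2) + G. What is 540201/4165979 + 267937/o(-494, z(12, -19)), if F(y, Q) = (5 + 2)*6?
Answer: -979076926649/1057633752646 ≈ -0.92572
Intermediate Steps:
F(y, Q) = 42 (F(y, Q) = 7*6 = 42)
z(G, d) = 10 + G - 5*d (z(G, d) = -5*(-2 + d) + G = (10 - 5*d) + G = 10 + G - 5*d)
o(Y, M) = 42 + 514*Y (o(Y, M) = 514*Y + 42 = 42 + 514*Y)
540201/4165979 + 267937/o(-494, z(12, -19)) = 540201/4165979 + 267937/(42 + 514*(-494)) = 540201*(1/4165979) + 267937/(42 - 253916) = 540201/4165979 + 267937/(-253874) = 540201/4165979 + 267937*(-1/253874) = 540201/4165979 - 267937/253874 = -979076926649/1057633752646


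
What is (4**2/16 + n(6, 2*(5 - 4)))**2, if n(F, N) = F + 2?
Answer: 81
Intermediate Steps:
n(F, N) = 2 + F
(4**2/16 + n(6, 2*(5 - 4)))**2 = (4**2/16 + (2 + 6))**2 = (16*(1/16) + 8)**2 = (1 + 8)**2 = 9**2 = 81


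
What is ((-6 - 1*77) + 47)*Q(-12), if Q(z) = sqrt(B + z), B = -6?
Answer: -108*I*sqrt(2) ≈ -152.74*I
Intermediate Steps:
Q(z) = sqrt(-6 + z)
((-6 - 1*77) + 47)*Q(-12) = ((-6 - 1*77) + 47)*sqrt(-6 - 12) = ((-6 - 77) + 47)*sqrt(-18) = (-83 + 47)*(3*I*sqrt(2)) = -108*I*sqrt(2)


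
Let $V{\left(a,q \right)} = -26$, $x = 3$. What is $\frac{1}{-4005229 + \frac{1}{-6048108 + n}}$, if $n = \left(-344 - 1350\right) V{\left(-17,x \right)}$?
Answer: $- \frac{6004064}{24047651250657} \approx -2.4967 \cdot 10^{-7}$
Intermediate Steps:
$n = 44044$ ($n = \left(-344 - 1350\right) \left(-26\right) = \left(-1694\right) \left(-26\right) = 44044$)
$\frac{1}{-4005229 + \frac{1}{-6048108 + n}} = \frac{1}{-4005229 + \frac{1}{-6048108 + 44044}} = \frac{1}{-4005229 + \frac{1}{-6004064}} = \frac{1}{-4005229 - \frac{1}{6004064}} = \frac{1}{- \frac{24047651250657}{6004064}} = - \frac{6004064}{24047651250657}$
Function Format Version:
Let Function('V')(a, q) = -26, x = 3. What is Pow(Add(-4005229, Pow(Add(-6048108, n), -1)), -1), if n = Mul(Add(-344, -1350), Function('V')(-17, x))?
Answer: Rational(-6004064, 24047651250657) ≈ -2.4967e-7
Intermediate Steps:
n = 44044 (n = Mul(Add(-344, -1350), -26) = Mul(-1694, -26) = 44044)
Pow(Add(-4005229, Pow(Add(-6048108, n), -1)), -1) = Pow(Add(-4005229, Pow(Add(-6048108, 44044), -1)), -1) = Pow(Add(-4005229, Pow(-6004064, -1)), -1) = Pow(Add(-4005229, Rational(-1, 6004064)), -1) = Pow(Rational(-24047651250657, 6004064), -1) = Rational(-6004064, 24047651250657)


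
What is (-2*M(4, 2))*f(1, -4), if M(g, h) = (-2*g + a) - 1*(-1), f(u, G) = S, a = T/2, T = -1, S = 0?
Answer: 0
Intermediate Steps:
a = -1/2 ≈ -0.50000
f(u, G) = 0
M(g, h) = 1/2 - 2*g (M(g, h) = (-2*g - 1/2) - 1*(-1) = (-1/2 - 2*g) + 1 = 1/2 - 2*g)
(-2*M(4, 2))*f(1, -4) = -2*(1/2 - 2*4)*0 = -2*(1/2 - 8)*0 = -2*(-15/2)*0 = 15*0 = 0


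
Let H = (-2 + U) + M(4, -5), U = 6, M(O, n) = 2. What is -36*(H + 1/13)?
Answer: -2844/13 ≈ -218.77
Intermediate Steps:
H = 6 (H = (-2 + 6) + 2 = 4 + 2 = 6)
-36*(H + 1/13) = -36*(6 + 1/13) = -36*79/13 = -2844/13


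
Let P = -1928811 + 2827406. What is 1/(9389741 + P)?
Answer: 1/10288336 ≈ 9.7197e-8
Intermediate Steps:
P = 898595
1/(9389741 + P) = 1/(9389741 + 898595) = 1/10288336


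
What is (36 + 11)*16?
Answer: 752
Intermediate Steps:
(36 + 11)*16 = 47*16 = 752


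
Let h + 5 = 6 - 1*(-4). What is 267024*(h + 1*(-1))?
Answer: 1068096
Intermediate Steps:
h = 5 (h = -5 + (6 - 1*(-4)) = -5 + (6 + 4) = -5 + 10 = 5)
267024*(h + 1*(-1)) = 267024*(5 + 1*(-1)) = 267024*(5 - 1) = 267024*4 = 1068096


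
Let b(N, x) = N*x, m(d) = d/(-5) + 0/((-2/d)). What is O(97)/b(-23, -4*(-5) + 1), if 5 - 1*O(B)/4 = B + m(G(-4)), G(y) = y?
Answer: 1856/2415 ≈ 0.76853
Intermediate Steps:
m(d) = -d/5 (m(d) = d*(-1/5) + 0*(-d/2) = -d/5 + 0 = -d/5)
O(B) = 84/5 - 4*B (O(B) = 20 - 4*(B - 1/5*(-4)) = 20 - 4*(B + 4/5) = 20 - 4*(4/5 + B) = 20 + (-16/5 - 4*B) = 84/5 - 4*B)
O(97)/b(-23, -4*(-5) + 1) = (84/5 - 4*97)/((-23*(-4*(-5) + 1))) = (84/5 - 388)/((-23*(20 + 1))) = -1856/(5*((-23*21))) = -1856/5/(-483) = -1856/5*(-1/483) = 1856/2415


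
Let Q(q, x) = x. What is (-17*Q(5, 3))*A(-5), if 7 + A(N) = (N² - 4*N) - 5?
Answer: -1683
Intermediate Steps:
A(N) = -12 + N² - 4*N (A(N) = -7 + ((N² - 4*N) - 5) = -7 + (-5 + N² - 4*N) = -12 + N² - 4*N)
(-17*Q(5, 3))*A(-5) = (-17*3)*(-12 + (-5)² - 4*(-5)) = -51*(-12 + 25 + 20) = -51*33 = -1683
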